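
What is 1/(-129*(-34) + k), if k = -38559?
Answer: -1/34173 ≈ -2.9263e-5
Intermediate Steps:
1/(-129*(-34) + k) = 1/(-129*(-34) - 38559) = 1/(4386 - 38559) = 1/(-34173) = -1/34173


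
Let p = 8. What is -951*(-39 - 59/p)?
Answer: 352821/8 ≈ 44103.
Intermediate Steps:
-951*(-39 - 59/p) = -951*(-39 - 59/8) = -951*(-371/8) = 352821/8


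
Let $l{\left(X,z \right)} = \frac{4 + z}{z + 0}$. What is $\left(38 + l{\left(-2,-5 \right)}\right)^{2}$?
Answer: $\frac{36481}{25} \approx 1459.2$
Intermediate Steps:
$l{\left(X,z \right)} = \frac{4 + z}{z}$
$\left(38 + l{\left(-2,-5 \right)}\right)^{2} = \left(38 + \frac{4 - 5}{-5}\right)^{2} = \left(38 - - \frac{1}{5}\right)^{2} = \left(38 + \frac{1}{5}\right)^{2} = \left(\frac{191}{5}\right)^{2} = \frac{36481}{25}$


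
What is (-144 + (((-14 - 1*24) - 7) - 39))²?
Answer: 51984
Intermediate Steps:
(-144 + (((-14 - 1*24) - 7) - 39))² = (-144 + (((-14 - 24) - 7) - 39))² = (-144 + ((-38 - 7) - 39))² = (-144 + (-45 - 39))² = (-144 - 84)² = (-228)² = 51984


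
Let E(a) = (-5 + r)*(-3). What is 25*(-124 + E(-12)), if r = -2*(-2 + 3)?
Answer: -2575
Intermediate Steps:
r = -2 (r = -2*1 = -2)
E(a) = 21 (E(a) = (-5 - 2)*(-3) = -7*(-3) = 21)
25*(-124 + E(-12)) = 25*(-124 + 21) = 25*(-103) = -2575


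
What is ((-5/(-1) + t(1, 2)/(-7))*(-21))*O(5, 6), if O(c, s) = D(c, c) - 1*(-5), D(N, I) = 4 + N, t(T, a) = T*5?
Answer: -1260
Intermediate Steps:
t(T, a) = 5*T
O(c, s) = 9 + c (O(c, s) = (4 + c) - 1*(-5) = (4 + c) + 5 = 9 + c)
((-5/(-1) + t(1, 2)/(-7))*(-21))*O(5, 6) = ((-5/(-1) + (5*1)/(-7))*(-21))*(9 + 5) = ((-5*(-1) + 5*(-⅐))*(-21))*14 = ((5 - 5/7)*(-21))*14 = ((30/7)*(-21))*14 = -90*14 = -1260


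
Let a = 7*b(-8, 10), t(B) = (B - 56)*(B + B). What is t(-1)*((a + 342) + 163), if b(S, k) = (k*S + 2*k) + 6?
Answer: 14478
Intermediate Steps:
b(S, k) = 6 + 2*k + S*k (b(S, k) = (S*k + 2*k) + 6 = (2*k + S*k) + 6 = 6 + 2*k + S*k)
t(B) = 2*B*(-56 + B) (t(B) = (-56 + B)*(2*B) = 2*B*(-56 + B))
a = -378 (a = 7*(6 + 2*10 - 8*10) = 7*(6 + 20 - 80) = 7*(-54) = -378)
t(-1)*((a + 342) + 163) = (2*(-1)*(-56 - 1))*((-378 + 342) + 163) = (2*(-1)*(-57))*(-36 + 163) = 114*127 = 14478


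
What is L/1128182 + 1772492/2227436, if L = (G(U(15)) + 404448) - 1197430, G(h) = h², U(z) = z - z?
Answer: 29172114424/314119150169 ≈ 0.092870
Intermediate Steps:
U(z) = 0
L = -792982 (L = (0² + 404448) - 1197430 = (0 + 404448) - 1197430 = 404448 - 1197430 = -792982)
L/1128182 + 1772492/2227436 = -792982/1128182 + 1772492/2227436 = -792982*1/1128182 + 1772492*(1/2227436) = -396491/564091 + 443123/556859 = 29172114424/314119150169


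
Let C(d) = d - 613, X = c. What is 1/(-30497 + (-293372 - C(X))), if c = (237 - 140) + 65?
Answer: -1/323418 ≈ -3.0920e-6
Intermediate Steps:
c = 162 (c = 97 + 65 = 162)
X = 162
C(d) = -613 + d
1/(-30497 + (-293372 - C(X))) = 1/(-30497 + (-293372 - (-613 + 162))) = 1/(-30497 + (-293372 - 1*(-451))) = 1/(-30497 + (-293372 + 451)) = 1/(-30497 - 292921) = 1/(-323418) = -1/323418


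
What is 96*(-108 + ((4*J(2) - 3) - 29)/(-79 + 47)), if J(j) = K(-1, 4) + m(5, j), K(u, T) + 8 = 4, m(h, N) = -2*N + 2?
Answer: -10200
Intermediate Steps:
m(h, N) = 2 - 2*N
K(u, T) = -4 (K(u, T) = -8 + 4 = -4)
J(j) = -2 - 2*j (J(j) = -4 + (2 - 2*j) = -2 - 2*j)
96*(-108 + ((4*J(2) - 3) - 29)/(-79 + 47)) = 96*(-108 + ((4*(-2 - 2*2) - 3) - 29)/(-79 + 47)) = 96*(-108 + ((4*(-2 - 4) - 3) - 29)/(-32)) = 96*(-108 + ((4*(-6) - 3) - 29)*(-1/32)) = 96*(-108 + ((-24 - 3) - 29)*(-1/32)) = 96*(-108 + (-27 - 29)*(-1/32)) = 96*(-108 - 56*(-1/32)) = 96*(-108 + 7/4) = 96*(-425/4) = -10200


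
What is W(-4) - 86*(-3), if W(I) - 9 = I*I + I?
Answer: 279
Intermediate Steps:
W(I) = 9 + I + I² (W(I) = 9 + (I*I + I) = 9 + (I² + I) = 9 + (I + I²) = 9 + I + I²)
W(-4) - 86*(-3) = (9 - 4 + (-4)²) - 86*(-3) = (9 - 4 + 16) + 258 = 21 + 258 = 279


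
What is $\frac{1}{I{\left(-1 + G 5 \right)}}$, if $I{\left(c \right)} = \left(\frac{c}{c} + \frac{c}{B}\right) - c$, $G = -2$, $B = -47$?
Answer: $\frac{47}{575} \approx 0.081739$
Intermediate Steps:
$I{\left(c \right)} = 1 - \frac{48 c}{47}$ ($I{\left(c \right)} = \left(\frac{c}{c} + \frac{c}{-47}\right) - c = \left(1 + c \left(- \frac{1}{47}\right)\right) - c = \left(1 - \frac{c}{47}\right) - c = 1 - \frac{48 c}{47}$)
$\frac{1}{I{\left(-1 + G 5 \right)}} = \frac{1}{1 - \frac{48 \left(-1 - 10\right)}{47}} = \frac{1}{1 - - \frac{528}{47}} = \frac{1}{1 + \frac{528}{47}} = \frac{1}{\frac{575}{47}} = \frac{47}{575}$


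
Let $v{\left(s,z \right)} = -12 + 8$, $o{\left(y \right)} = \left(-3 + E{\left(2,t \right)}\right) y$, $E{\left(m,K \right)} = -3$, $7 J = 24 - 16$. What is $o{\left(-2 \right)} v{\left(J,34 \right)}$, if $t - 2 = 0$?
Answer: $-48$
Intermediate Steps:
$t = 2$ ($t = 2 + 0 = 2$)
$J = \frac{8}{7}$ ($J = \frac{24 - 16}{7} = \frac{1}{7} \cdot 8 = \frac{8}{7} \approx 1.1429$)
$o{\left(y \right)} = - 6 y$ ($o{\left(y \right)} = \left(-3 - 3\right) y = - 6 y$)
$v{\left(s,z \right)} = -4$
$o{\left(-2 \right)} v{\left(J,34 \right)} = \left(-6\right) \left(-2\right) \left(-4\right) = 12 \left(-4\right) = -48$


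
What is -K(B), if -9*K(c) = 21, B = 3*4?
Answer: 7/3 ≈ 2.3333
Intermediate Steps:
B = 12
K(c) = -7/3 (K(c) = -⅑*21 = -7/3)
-K(B) = -1*(-7/3) = 7/3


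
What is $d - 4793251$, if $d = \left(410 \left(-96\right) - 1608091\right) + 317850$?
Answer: $-6122852$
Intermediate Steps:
$d = -1329601$ ($d = \left(-39360 - 1608091\right) + 317850 = -1647451 + 317850 = -1329601$)
$d - 4793251 = -1329601 - 4793251 = -6122852$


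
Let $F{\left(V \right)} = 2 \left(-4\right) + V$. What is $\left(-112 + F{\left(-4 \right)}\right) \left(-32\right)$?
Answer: $3968$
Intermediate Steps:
$F{\left(V \right)} = -8 + V$
$\left(-112 + F{\left(-4 \right)}\right) \left(-32\right) = \left(-112 - 12\right) \left(-32\right) = \left(-124\right) \left(-32\right) = 3968$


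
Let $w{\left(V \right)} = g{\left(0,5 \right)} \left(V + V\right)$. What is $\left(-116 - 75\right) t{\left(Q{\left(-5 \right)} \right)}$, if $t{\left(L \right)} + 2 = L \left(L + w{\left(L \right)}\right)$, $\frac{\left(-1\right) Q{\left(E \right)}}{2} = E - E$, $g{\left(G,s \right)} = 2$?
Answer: $382$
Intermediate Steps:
$Q{\left(E \right)} = 0$ ($Q{\left(E \right)} = - 2 \left(E - E\right) = \left(-2\right) 0 = 0$)
$w{\left(V \right)} = 4 V$ ($w{\left(V \right)} = 2 \left(V + V\right) = 2 \cdot 2 V = 4 V$)
$t{\left(L \right)} = -2 + 5 L^{2}$ ($t{\left(L \right)} = -2 + L \left(L + 4 L\right) = -2 + L 5 L = -2 + 5 L^{2}$)
$\left(-116 - 75\right) t{\left(Q{\left(-5 \right)} \right)} = \left(-116 - 75\right) \left(-2 + 5 \cdot 0^{2}\right) = - 191 \left(-2 + 5 \cdot 0\right) = - 191 \left(-2 + 0\right) = \left(-191\right) \left(-2\right) = 382$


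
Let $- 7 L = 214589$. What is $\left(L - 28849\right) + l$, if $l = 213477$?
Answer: $\frac{1077807}{7} \approx 1.5397 \cdot 10^{5}$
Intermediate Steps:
$L = - \frac{214589}{7}$ ($L = \left(- \frac{1}{7}\right) 214589 = - \frac{214589}{7} \approx -30656.0$)
$\left(L - 28849\right) + l = \left(- \frac{214589}{7} - 28849\right) + 213477 = - \frac{416532}{7} + 213477 = \frac{1077807}{7}$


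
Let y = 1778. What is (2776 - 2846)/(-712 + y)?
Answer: -35/533 ≈ -0.065666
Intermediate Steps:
(2776 - 2846)/(-712 + y) = (2776 - 2846)/(-712 + 1778) = -70/1066 = -70*1/1066 = -35/533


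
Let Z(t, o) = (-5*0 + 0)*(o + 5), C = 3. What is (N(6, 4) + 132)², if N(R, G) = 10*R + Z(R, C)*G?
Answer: 36864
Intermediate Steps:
Z(t, o) = 0 (Z(t, o) = (0 + 0)*(5 + o) = 0*(5 + o) = 0)
N(R, G) = 10*R (N(R, G) = 10*R + 0*G = 10*R + 0 = 10*R)
(N(6, 4) + 132)² = (10*6 + 132)² = (60 + 132)² = 192² = 36864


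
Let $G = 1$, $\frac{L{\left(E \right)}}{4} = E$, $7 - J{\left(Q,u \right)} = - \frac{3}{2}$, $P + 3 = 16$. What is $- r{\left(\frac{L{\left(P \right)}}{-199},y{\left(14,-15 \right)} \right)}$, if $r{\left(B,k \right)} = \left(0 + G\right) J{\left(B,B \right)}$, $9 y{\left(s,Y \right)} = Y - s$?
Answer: $- \frac{17}{2} \approx -8.5$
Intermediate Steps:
$P = 13$ ($P = -3 + 16 = 13$)
$J{\left(Q,u \right)} = \frac{17}{2}$ ($J{\left(Q,u \right)} = 7 - - \frac{3}{2} = 7 + \frac{3}{2} = \frac{17}{2}$)
$L{\left(E \right)} = 4 E$
$y{\left(s,Y \right)} = - \frac{s}{9} + \frac{Y}{9}$ ($y{\left(s,Y \right)} = \frac{Y - s}{9} = - \frac{s}{9} + \frac{Y}{9}$)
$r{\left(B,k \right)} = \frac{17}{2}$ ($r{\left(B,k \right)} = \left(0 + 1\right) \frac{17}{2} = 1 \cdot \frac{17}{2} = \frac{17}{2}$)
$- r{\left(\frac{L{\left(P \right)}}{-199},y{\left(14,-15 \right)} \right)} = \left(-1\right) \frac{17}{2} = - \frac{17}{2}$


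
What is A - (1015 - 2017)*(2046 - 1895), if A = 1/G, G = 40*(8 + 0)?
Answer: 48416641/320 ≈ 1.5130e+5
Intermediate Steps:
G = 320 (G = 40*8 = 320)
A = 1/320 ≈ 0.0031250
A - (1015 - 2017)*(2046 - 1895) = 1/320 - (1015 - 2017)*(2046 - 1895) = 1/320 - (-1002)*151 = 1/320 - 1*(-151302) = 1/320 + 151302 = 48416641/320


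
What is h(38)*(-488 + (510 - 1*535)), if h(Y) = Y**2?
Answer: -740772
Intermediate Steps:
h(38)*(-488 + (510 - 1*535)) = 38**2*(-488 + (510 - 1*535)) = 1444*(-488 + (510 - 535)) = 1444*(-488 - 25) = 1444*(-513) = -740772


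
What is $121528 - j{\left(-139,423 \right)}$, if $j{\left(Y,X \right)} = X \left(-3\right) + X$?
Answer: $122374$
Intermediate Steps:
$j{\left(Y,X \right)} = - 2 X$ ($j{\left(Y,X \right)} = - 3 X + X = - 2 X$)
$121528 - j{\left(-139,423 \right)} = 121528 - \left(-2\right) 423 = 121528 - -846 = 121528 + 846 = 122374$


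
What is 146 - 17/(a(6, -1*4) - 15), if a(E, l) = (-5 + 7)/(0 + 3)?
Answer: 6329/43 ≈ 147.19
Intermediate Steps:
a(E, l) = ⅔ (a(E, l) = 2/3 = 2*(⅓) = ⅔)
146 - 17/(a(6, -1*4) - 15) = 146 - 17/(⅔ - 15) = 146 - 17/(-43/3) = 146 - 3/43*(-17) = 146 + 51/43 = 6329/43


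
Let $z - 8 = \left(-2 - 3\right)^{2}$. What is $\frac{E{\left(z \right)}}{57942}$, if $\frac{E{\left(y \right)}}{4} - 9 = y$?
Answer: $\frac{28}{9657} \approx 0.0028994$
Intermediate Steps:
$z = 33$ ($z = 8 + \left(-2 - 3\right)^{2} = 8 + \left(-5\right)^{2} = 8 + 25 = 33$)
$E{\left(y \right)} = 36 + 4 y$
$\frac{E{\left(z \right)}}{57942} = \frac{36 + 4 \cdot 33}{57942} = \left(36 + 132\right) \frac{1}{57942} = 168 \cdot \frac{1}{57942} = \frac{28}{9657}$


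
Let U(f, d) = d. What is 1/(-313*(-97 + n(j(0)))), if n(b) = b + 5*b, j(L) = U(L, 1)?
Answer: 1/28483 ≈ 3.5109e-5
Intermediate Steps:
j(L) = 1
n(b) = 6*b
1/(-313*(-97 + n(j(0)))) = 1/(-313*(-97 + 6*1)) = 1/(-313*(-97 + 6)) = 1/(-313*(-91)) = 1/28483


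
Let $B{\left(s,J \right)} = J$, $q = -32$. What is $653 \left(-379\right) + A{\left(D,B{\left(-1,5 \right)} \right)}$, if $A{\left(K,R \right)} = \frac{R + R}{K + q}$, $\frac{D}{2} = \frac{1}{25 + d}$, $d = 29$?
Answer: $- \frac{213581551}{863} \approx -2.4749 \cdot 10^{5}$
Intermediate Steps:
$D = \frac{1}{27}$ ($D = \frac{2}{25 + 29} = \frac{2}{54} = 2 \cdot \frac{1}{54} = \frac{1}{27} \approx 0.037037$)
$A{\left(K,R \right)} = \frac{2 R}{-32 + K}$ ($A{\left(K,R \right)} = \frac{R + R}{K - 32} = \frac{2 R}{-32 + K}$)
$653 \left(-379\right) + A{\left(D,B{\left(-1,5 \right)} \right)} = 653 \left(-379\right) + 2 \cdot 5 \frac{1}{-32 + \frac{1}{27}} = -247487 + 2 \cdot 5 \frac{1}{- \frac{863}{27}} = -247487 + 2 \cdot 5 \left(- \frac{27}{863}\right) = -247487 - \frac{270}{863} = - \frac{213581551}{863}$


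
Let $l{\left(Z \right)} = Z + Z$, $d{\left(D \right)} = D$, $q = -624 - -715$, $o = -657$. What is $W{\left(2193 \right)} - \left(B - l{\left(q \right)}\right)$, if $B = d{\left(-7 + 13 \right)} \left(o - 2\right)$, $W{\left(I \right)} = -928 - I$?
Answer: $1015$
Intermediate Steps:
$q = 91$ ($q = -624 + 715 = 91$)
$l{\left(Z \right)} = 2 Z$
$B = -3954$ ($B = \left(-7 + 13\right) \left(-657 - 2\right) = 6 \left(-659\right) = -3954$)
$W{\left(2193 \right)} - \left(B - l{\left(q \right)}\right) = \left(-928 - 2193\right) - \left(-3954 - 2 \cdot 91\right) = \left(-928 - 2193\right) - \left(-3954 - 182\right) = -3121 - \left(-3954 - 182\right) = -3121 - -4136 = -3121 + 4136 = 1015$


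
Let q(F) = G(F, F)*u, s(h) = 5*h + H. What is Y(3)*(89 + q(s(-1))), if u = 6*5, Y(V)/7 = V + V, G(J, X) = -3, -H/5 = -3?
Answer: -42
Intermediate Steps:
H = 15 (H = -5*(-3) = 15)
Y(V) = 14*V (Y(V) = 7*(V + V) = 7*(2*V) = 14*V)
s(h) = 15 + 5*h (s(h) = 5*h + 15 = 15 + 5*h)
u = 30
q(F) = -90 (q(F) = -3*30 = -90)
Y(3)*(89 + q(s(-1))) = (14*3)*(89 - 90) = 42*(-1) = -42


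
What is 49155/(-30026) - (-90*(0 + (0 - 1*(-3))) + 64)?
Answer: 6136201/30026 ≈ 204.36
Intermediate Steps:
49155/(-30026) - (-90*(0 + (0 - 1*(-3))) + 64) = 49155*(-1/30026) - (-90*(0 + (0 + 3)) + 64) = -49155/30026 - (-90*(0 + 3) + 64) = -49155/30026 - (-90*3 + 64) = -49155/30026 - (-18*15 + 64) = -49155/30026 - (-270 + 64) = -49155/30026 - 1*(-206) = -49155/30026 + 206 = 6136201/30026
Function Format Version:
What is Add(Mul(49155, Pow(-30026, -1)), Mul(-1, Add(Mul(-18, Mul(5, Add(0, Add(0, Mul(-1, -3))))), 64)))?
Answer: Rational(6136201, 30026) ≈ 204.36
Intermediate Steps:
Add(Mul(49155, Pow(-30026, -1)), Mul(-1, Add(Mul(-18, Mul(5, Add(0, Add(0, Mul(-1, -3))))), 64))) = Add(Mul(49155, Rational(-1, 30026)), Mul(-1, Add(Mul(-18, Mul(5, Add(0, Add(0, 3)))), 64))) = Add(Rational(-49155, 30026), Mul(-1, Add(Mul(-18, Mul(5, Add(0, 3))), 64))) = Add(Rational(-49155, 30026), Mul(-1, Add(Mul(-18, Mul(5, 3)), 64))) = Add(Rational(-49155, 30026), Mul(-1, Add(Mul(-18, 15), 64))) = Add(Rational(-49155, 30026), Mul(-1, Add(-270, 64))) = Add(Rational(-49155, 30026), Mul(-1, -206)) = Add(Rational(-49155, 30026), 206) = Rational(6136201, 30026)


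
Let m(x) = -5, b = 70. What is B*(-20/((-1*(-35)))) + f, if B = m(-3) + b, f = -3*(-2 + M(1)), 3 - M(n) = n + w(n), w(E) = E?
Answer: -239/7 ≈ -34.143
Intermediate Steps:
M(n) = 3 - 2*n (M(n) = 3 - (n + n) = 3 - 2*n)
f = 3 (f = -3*(-2 + (3 - 2*1)) = -3*(-2 + (3 - 2)) = -3*(-2 + 1) = -3*(-1) = 3)
B = 65 (B = -5 + 70 = 65)
B*(-20/((-1*(-35)))) + f = 65*(-20/((-1*(-35)))) + 3 = 65*(-20/35) + 3 = 65*(-20*1/35) + 3 = 65*(-4/7) + 3 = -260/7 + 3 = -239/7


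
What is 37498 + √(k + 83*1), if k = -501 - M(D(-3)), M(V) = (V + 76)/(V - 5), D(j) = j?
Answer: 37498 + I*√6542/4 ≈ 37498.0 + 20.221*I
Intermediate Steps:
M(V) = (76 + V)/(-5 + V)
k = -3935/8 (k = -501 - (76 - 3)/(-5 - 3) = -501 - 73/(-8) = -501 - (-1)*73/8 = -501 - 1*(-73/8) = -501 + 73/8 = -3935/8 ≈ -491.88)
37498 + √(k + 83*1) = 37498 + √(-3935/8 + 83*1) = 37498 + √(-3935/8 + 83) = 37498 + √(-3271/8) = 37498 + I*√6542/4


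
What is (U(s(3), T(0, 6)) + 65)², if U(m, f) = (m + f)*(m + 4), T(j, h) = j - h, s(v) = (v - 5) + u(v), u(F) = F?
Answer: 1600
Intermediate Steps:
s(v) = -5 + 2*v (s(v) = (v - 5) + v = (-5 + v) + v = -5 + 2*v)
U(m, f) = (4 + m)*(f + m) (U(m, f) = (f + m)*(4 + m) = (4 + m)*(f + m))
(U(s(3), T(0, 6)) + 65)² = (((-5 + 2*3)² + 4*(0 - 1*6) + 4*(-5 + 2*3) + (0 - 1*6)*(-5 + 2*3)) + 65)² = (((-5 + 6)² + 4*(0 - 6) + 4*(-5 + 6) + (0 - 6)*(-5 + 6)) + 65)² = ((1² + 4*(-6) + 4*1 - 6*1) + 65)² = ((1 - 24 + 4 - 6) + 65)² = (-25 + 65)² = 40² = 1600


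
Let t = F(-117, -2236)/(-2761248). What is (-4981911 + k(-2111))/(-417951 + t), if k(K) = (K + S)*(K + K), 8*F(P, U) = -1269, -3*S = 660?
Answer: -11927538404096/1025836766835 ≈ -11.627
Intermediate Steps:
S = -220 (S = -1/3*660 = -220)
F(P, U) = -1269/8 (F(P, U) = (1/8)*(-1269) = -1269/8)
k(K) = 2*K*(-220 + K) (k(K) = (K - 220)*(K + K) = (-220 + K)*(2*K) = 2*K*(-220 + K))
t = 423/7363328 (t = -1269/8/(-2761248) = -1269/8*(-1/2761248) = 423/7363328 ≈ 5.7447e-5)
(-4981911 + k(-2111))/(-417951 + t) = (-4981911 + 2*(-2111)*(-220 - 2111))/(-417951 + 423/7363328) = (-4981911 + 2*(-2111)*(-2331))/(-3077510300505/7363328) = (-4981911 + 9841482)*(-7363328/3077510300505) = 4859571*(-7363328/3077510300505) = -11927538404096/1025836766835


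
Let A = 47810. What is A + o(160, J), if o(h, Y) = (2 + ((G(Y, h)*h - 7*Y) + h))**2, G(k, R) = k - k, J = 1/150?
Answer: 1665874849/22500 ≈ 74039.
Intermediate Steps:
J = 1/150 ≈ 0.0066667
G(k, R) = 0
o(h, Y) = (2 + h - 7*Y)**2 (o(h, Y) = (2 + ((0*h - 7*Y) + h))**2 = (2 + ((0 - 7*Y) + h))**2 = (2 + (-7*Y + h))**2 = (2 + (h - 7*Y))**2 = (2 + h - 7*Y)**2)
A + o(160, J) = 47810 + (2 + 160 - 7*1/150)**2 = 47810 + (2 + 160 - 7/150)**2 = 47810 + (24293/150)**2 = 47810 + 590149849/22500 = 1665874849/22500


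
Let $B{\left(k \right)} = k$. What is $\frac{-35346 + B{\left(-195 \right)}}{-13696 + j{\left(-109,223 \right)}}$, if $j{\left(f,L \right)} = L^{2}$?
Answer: $- \frac{11847}{12011} \approx -0.98635$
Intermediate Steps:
$\frac{-35346 + B{\left(-195 \right)}}{-13696 + j{\left(-109,223 \right)}} = \frac{-35346 - 195}{-13696 + 223^{2}} = - \frac{35541}{-13696 + 49729} = - \frac{35541}{36033} = \left(-35541\right) \frac{1}{36033} = - \frac{11847}{12011}$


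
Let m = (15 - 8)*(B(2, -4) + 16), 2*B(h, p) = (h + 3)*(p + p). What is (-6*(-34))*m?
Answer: -5712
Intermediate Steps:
B(h, p) = p*(3 + h) (B(h, p) = ((h + 3)*(p + p))/2 = ((3 + h)*(2*p))/2 = (2*p*(3 + h))/2 = p*(3 + h))
m = -28 (m = (15 - 8)*(-4*(3 + 2) + 16) = 7*(-4*5 + 16) = 7*(-20 + 16) = 7*(-4) = -28)
(-6*(-34))*m = -6*(-34)*(-28) = 204*(-28) = -5712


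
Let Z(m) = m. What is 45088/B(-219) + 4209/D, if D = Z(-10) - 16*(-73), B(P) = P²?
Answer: 84693251/18512946 ≈ 4.5748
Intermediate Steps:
D = 1158 (D = -10 - 16*(-73) = -10 + 1168 = 1158)
45088/B(-219) + 4209/D = 45088/((-219)²) + 4209/1158 = 45088/47961 + 4209*(1/1158) = 45088*(1/47961) + 1403/386 = 45088/47961 + 1403/386 = 84693251/18512946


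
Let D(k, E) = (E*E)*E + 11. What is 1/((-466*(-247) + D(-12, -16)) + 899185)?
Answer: 1/1010202 ≈ 9.8990e-7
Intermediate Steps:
D(k, E) = 11 + E³ (D(k, E) = E²*E + 11 = E³ + 11 = 11 + E³)
1/((-466*(-247) + D(-12, -16)) + 899185) = 1/((-466*(-247) + (11 + (-16)³)) + 899185) = 1/((115102 + (11 - 4096)) + 899185) = 1/((115102 - 4085) + 899185) = 1/(111017 + 899185) = 1/1010202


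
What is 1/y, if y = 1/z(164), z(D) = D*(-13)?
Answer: -2132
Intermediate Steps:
z(D) = -13*D
y = -1/2132 (y = 1/(-13*164) = 1/(-2132) = -1/2132 ≈ -0.00046904)
1/y = 1/(-1/2132) = -2132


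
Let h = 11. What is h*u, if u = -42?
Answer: -462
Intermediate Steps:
h*u = 11*(-42) = -462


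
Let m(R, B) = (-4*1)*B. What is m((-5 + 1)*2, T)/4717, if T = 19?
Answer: -76/4717 ≈ -0.016112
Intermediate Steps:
m(R, B) = -4*B
m((-5 + 1)*2, T)/4717 = -4*19/4717 = -76*1/4717 = -76/4717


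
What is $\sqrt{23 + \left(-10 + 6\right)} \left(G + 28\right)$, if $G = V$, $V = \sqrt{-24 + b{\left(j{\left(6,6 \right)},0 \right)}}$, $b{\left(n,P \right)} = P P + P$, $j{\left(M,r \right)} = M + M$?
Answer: $2 \sqrt{19} \left(14 + i \sqrt{6}\right) \approx 122.05 + 21.354 i$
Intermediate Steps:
$j{\left(M,r \right)} = 2 M$
$b{\left(n,P \right)} = P + P^{2}$ ($b{\left(n,P \right)} = P^{2} + P = P + P^{2}$)
$V = 2 i \sqrt{6}$ ($V = \sqrt{-24 + 0 \left(1 + 0\right)} = \sqrt{-24 + 0 \cdot 1} = \sqrt{-24 + 0} = \sqrt{-24} = 2 i \sqrt{6} \approx 4.899 i$)
$G = 2 i \sqrt{6} \approx 4.899 i$
$\sqrt{23 + \left(-10 + 6\right)} \left(G + 28\right) = \sqrt{23 + \left(-10 + 6\right)} \left(2 i \sqrt{6} + 28\right) = \sqrt{23 - 4} \left(28 + 2 i \sqrt{6}\right) = \sqrt{19} \left(28 + 2 i \sqrt{6}\right)$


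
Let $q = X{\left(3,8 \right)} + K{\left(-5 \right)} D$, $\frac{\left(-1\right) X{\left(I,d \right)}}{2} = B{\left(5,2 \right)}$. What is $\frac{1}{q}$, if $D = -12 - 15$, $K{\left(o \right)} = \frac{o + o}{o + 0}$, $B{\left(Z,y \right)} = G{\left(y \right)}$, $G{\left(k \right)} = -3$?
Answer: $- \frac{1}{48} \approx -0.020833$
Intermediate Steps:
$B{\left(Z,y \right)} = -3$
$K{\left(o \right)} = 2$ ($K{\left(o \right)} = \frac{2 o}{o} = 2$)
$D = -27$
$X{\left(I,d \right)} = 6$ ($X{\left(I,d \right)} = \left(-2\right) \left(-3\right) = 6$)
$q = -48$ ($q = 6 + 2 \left(-27\right) = 6 - 54 = -48$)
$\frac{1}{q} = \frac{1}{-48} = - \frac{1}{48}$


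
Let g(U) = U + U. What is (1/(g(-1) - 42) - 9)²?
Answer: 157609/1936 ≈ 81.410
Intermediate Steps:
g(U) = 2*U
(1/(g(-1) - 42) - 9)² = (1/(2*(-1) - 42) - 9)² = (1/(-2 - 42) - 9)² = (1/(-44) - 9)² = (-1/44 - 9)² = (-397/44)² = 157609/1936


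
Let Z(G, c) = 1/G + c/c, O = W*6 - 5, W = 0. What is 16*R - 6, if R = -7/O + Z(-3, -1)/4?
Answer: 286/15 ≈ 19.067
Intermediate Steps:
O = -5 (O = 0*6 - 5 = 0 - 5 = -5)
Z(G, c) = 1 + 1/G (Z(G, c) = 1/G + 1 = 1 + 1/G)
R = 47/30 (R = -7/(-5) + ((1 - 3)/(-3))/4 = -7*(-⅕) - ⅓*(-2)*(¼) = 7/5 + (⅔)*(¼) = 7/5 + ⅙ = 47/30 ≈ 1.5667)
16*R - 6 = 16*(47/30) - 6 = 376/15 - 6 = 286/15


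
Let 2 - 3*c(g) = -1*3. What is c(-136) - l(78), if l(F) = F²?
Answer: -18247/3 ≈ -6082.3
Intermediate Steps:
c(g) = 5/3 (c(g) = ⅔ - (-1)*3/3 = ⅔ - ⅓*(-3) = ⅔ + 1 = 5/3)
c(-136) - l(78) = 5/3 - 1*78² = 5/3 - 1*6084 = 5/3 - 6084 = -18247/3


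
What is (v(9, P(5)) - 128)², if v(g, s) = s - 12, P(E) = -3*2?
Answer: 21316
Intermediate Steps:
P(E) = -6
v(g, s) = -12 + s
(v(9, P(5)) - 128)² = ((-12 - 6) - 128)² = (-18 - 128)² = (-146)² = 21316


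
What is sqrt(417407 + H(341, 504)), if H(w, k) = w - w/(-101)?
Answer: sqrt(4261481789)/101 ≈ 646.34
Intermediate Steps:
H(w, k) = 102*w/101 (H(w, k) = w - w*(-1)/101 = w - (-1)*w/101 = w + w/101 = 102*w/101)
sqrt(417407 + H(341, 504)) = sqrt(417407 + (102/101)*341) = sqrt(417407 + 34782/101) = sqrt(42192889/101) = sqrt(4261481789)/101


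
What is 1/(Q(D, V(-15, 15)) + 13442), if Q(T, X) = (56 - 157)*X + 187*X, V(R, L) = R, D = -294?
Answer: 1/12152 ≈ 8.2291e-5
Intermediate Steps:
Q(T, X) = 86*X (Q(T, X) = -101*X + 187*X = 86*X)
1/(Q(D, V(-15, 15)) + 13442) = 1/(86*(-15) + 13442) = 1/(-1290 + 13442) = 1/12152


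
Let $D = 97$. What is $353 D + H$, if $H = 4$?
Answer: $34245$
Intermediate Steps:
$353 D + H = 353 \cdot 97 + 4 = 34241 + 4 = 34245$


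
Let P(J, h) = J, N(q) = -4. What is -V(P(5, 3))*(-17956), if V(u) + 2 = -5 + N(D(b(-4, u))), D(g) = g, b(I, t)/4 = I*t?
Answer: -197516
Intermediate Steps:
b(I, t) = 4*I*t (b(I, t) = 4*(I*t) = 4*I*t)
V(u) = -11 (V(u) = -2 + (-5 - 4) = -2 - 9 = -11)
-V(P(5, 3))*(-17956) = -(-11)*(-17956) = -1*197516 = -197516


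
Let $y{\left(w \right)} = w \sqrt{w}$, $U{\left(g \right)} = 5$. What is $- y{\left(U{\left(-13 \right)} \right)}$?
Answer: $- 5 \sqrt{5} \approx -11.18$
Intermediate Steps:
$y{\left(w \right)} = w^{\frac{3}{2}}$
$- y{\left(U{\left(-13 \right)} \right)} = - 5^{\frac{3}{2}} = - 5 \sqrt{5}$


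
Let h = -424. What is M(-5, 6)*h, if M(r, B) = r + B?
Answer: -424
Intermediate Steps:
M(r, B) = B + r
M(-5, 6)*h = (6 - 5)*(-424) = 1*(-424) = -424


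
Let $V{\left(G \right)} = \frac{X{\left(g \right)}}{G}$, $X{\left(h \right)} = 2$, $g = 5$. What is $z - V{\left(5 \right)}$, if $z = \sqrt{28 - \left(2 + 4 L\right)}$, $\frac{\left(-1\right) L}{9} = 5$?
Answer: $- \frac{2}{5} + \sqrt{206} \approx 13.953$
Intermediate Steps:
$L = -45$ ($L = \left(-9\right) 5 = -45$)
$z = \sqrt{206}$ ($z = \sqrt{28 - -178} = \sqrt{28 + \left(180 - 2\right)} = \sqrt{28 + 178} = \sqrt{206} \approx 14.353$)
$V{\left(G \right)} = \frac{2}{G}$
$z - V{\left(5 \right)} = \sqrt{206} - \frac{2}{5} = - \frac{2}{5} + \sqrt{206}$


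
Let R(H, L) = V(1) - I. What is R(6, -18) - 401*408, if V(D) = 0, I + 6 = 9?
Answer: -163611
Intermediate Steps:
I = 3 (I = -6 + 9 = 3)
R(H, L) = -3 (R(H, L) = 0 - 1*3 = 0 - 3 = -3)
R(6, -18) - 401*408 = -3 - 401*408 = -3 - 163608 = -163611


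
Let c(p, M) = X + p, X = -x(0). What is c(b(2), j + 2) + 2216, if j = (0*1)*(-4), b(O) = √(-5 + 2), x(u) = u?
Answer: 2216 + I*√3 ≈ 2216.0 + 1.732*I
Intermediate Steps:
X = 0 (X = -1*0 = 0)
b(O) = I*√3 (b(O) = √(-3) = I*√3)
j = 0 (j = 0*(-4) = 0)
c(p, M) = p (c(p, M) = 0 + p = p)
c(b(2), j + 2) + 2216 = I*√3 + 2216 = 2216 + I*√3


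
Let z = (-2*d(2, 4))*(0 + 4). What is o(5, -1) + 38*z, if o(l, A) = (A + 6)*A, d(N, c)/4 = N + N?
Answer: -4869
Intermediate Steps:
d(N, c) = 8*N (d(N, c) = 4*(N + N) = 4*(2*N) = 8*N)
z = -128 (z = (-16*2)*(0 + 4) = -2*16*4 = -32*4 = -128)
o(l, A) = A*(6 + A) (o(l, A) = (6 + A)*A = A*(6 + A))
o(5, -1) + 38*z = -(6 - 1) + 38*(-128) = -1*5 - 4864 = -5 - 4864 = -4869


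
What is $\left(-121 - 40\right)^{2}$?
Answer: $25921$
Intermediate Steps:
$\left(-121 - 40\right)^{2} = \left(-161\right)^{2} = 25921$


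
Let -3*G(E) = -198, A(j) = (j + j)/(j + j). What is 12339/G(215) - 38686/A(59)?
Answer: -846979/22 ≈ -38499.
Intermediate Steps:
A(j) = 1 (A(j) = (2*j)/((2*j)) = (2*j)*(1/(2*j)) = 1)
G(E) = 66 (G(E) = -1/3*(-198) = 66)
12339/G(215) - 38686/A(59) = 12339/66 - 38686/1 = 12339*(1/66) - 38686*1 = 4113/22 - 38686 = -846979/22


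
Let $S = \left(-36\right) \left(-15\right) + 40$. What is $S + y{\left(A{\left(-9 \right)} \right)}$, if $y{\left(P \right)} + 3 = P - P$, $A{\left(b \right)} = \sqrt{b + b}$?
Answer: $577$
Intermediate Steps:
$S = 580$ ($S = 540 + 40 = 580$)
$A{\left(b \right)} = \sqrt{2} \sqrt{b}$ ($A{\left(b \right)} = \sqrt{2 b} = \sqrt{2} \sqrt{b}$)
$y{\left(P \right)} = -3$ ($y{\left(P \right)} = -3 + \left(P - P\right) = -3 + 0 = -3$)
$S + y{\left(A{\left(-9 \right)} \right)} = 580 - 3 = 577$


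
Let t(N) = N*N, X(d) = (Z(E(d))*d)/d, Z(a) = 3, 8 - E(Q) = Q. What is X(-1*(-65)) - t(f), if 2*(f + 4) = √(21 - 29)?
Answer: -11 + 8*I*√2 ≈ -11.0 + 11.314*I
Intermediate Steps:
E(Q) = 8 - Q
X(d) = 3 (X(d) = (3*d)/d = 3)
f = -4 + I*√2 (f = -4 + √(21 - 29)/2 = -4 + √(-8)/2 = -4 + (2*I*√2)/2 = -4 + I*√2 ≈ -4.0 + 1.4142*I)
t(N) = N²
X(-1*(-65)) - t(f) = 3 - (-4 + I*√2)²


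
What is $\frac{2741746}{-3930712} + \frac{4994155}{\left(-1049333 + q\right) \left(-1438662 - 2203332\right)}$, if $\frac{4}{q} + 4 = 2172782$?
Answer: $- \frac{569159941178779745102765}{815979307389409437591924} \approx -0.69752$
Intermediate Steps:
$q = \frac{2}{1086389}$ ($q = \frac{4}{-4 + 2172782} = \frac{4}{2172778} = 4 \cdot \frac{1}{2172778} = \frac{2}{1086389} \approx 1.841 \cdot 10^{-6}$)
$\frac{2741746}{-3930712} + \frac{4994155}{\left(-1049333 + q\right) \left(-1438662 - 2203332\right)} = \frac{2741746}{-3930712} + \frac{4994155}{\left(-1049333 + \frac{2}{1086389}\right) \left(-1438662 - 2203332\right)} = 2741746 \left(- \frac{1}{3930712}\right) + \frac{4994155}{\left(- \frac{1139983828535}{1086389}\right) \left(-3641994\right)} = - \frac{1370873}{1965356} + \frac{4994155}{\frac{4151814263621498790}{1086389}} = - \frac{1370873}{1965356} + 4994155 \cdot \frac{1086389}{4151814263621498790} = - \frac{1370873}{1965356} + \frac{1085119011259}{830362852724299758} = - \frac{569159941178779745102765}{815979307389409437591924}$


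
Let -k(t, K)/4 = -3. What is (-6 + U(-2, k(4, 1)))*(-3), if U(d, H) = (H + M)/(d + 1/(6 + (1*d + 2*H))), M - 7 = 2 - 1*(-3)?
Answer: 3006/55 ≈ 54.655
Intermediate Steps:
k(t, K) = 12 (k(t, K) = -4*(-3) = 12)
M = 12 (M = 7 + (2 - 1*(-3)) = 7 + (2 + 3) = 7 + 5 = 12)
U(d, H) = (12 + H)/(d + 1/(6 + d + 2*H)) (U(d, H) = (H + 12)/(d + 1/(6 + (1*d + 2*H))) = (12 + H)/(d + 1/(6 + (d + 2*H))) = (12 + H)/(d + 1/(6 + d + 2*H)))
(-6 + U(-2, k(4, 1)))*(-3) = (-6 + (72 + 2*12**2 + 12*(-2) + 30*12 + 12*(-2))/(1 + (-2)**2 + 6*(-2) + 2*12*(-2)))*(-3) = (-6 + (72 + 2*144 - 24 + 360 - 24)/(1 + 4 - 12 - 48))*(-3) = (-6 + (72 + 288 - 24 + 360 - 24)/(-55))*(-3) = (-6 - 1/55*672)*(-3) = (-6 - 672/55)*(-3) = -1002/55*(-3) = 3006/55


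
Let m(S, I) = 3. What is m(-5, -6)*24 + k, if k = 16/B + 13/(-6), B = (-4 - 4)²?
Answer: 841/12 ≈ 70.083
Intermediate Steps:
B = 64 (B = (-8)² = 64)
k = -23/12 (k = 16/64 + 13/(-6) = 16*(1/64) + 13*(-⅙) = ¼ - 13/6 = -23/12 ≈ -1.9167)
m(-5, -6)*24 + k = 3*24 - 23/12 = 72 - 23/12 = 841/12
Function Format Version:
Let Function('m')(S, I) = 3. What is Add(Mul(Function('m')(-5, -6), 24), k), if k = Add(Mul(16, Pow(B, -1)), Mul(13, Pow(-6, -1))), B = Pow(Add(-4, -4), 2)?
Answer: Rational(841, 12) ≈ 70.083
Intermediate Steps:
B = 64 (B = Pow(-8, 2) = 64)
k = Rational(-23, 12) (k = Add(Mul(16, Pow(64, -1)), Mul(13, Pow(-6, -1))) = Add(Mul(16, Rational(1, 64)), Mul(13, Rational(-1, 6))) = Add(Rational(1, 4), Rational(-13, 6)) = Rational(-23, 12) ≈ -1.9167)
Add(Mul(Function('m')(-5, -6), 24), k) = Add(Mul(3, 24), Rational(-23, 12)) = Add(72, Rational(-23, 12)) = Rational(841, 12)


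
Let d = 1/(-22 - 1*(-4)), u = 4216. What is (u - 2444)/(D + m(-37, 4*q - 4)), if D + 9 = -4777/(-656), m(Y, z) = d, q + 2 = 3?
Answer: -10461888/10471 ≈ -999.13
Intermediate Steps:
q = 1 (q = -2 + 3 = 1)
d = -1/18 (d = 1/(-22 + 4) = 1/(-18) = -1/18 ≈ -0.055556)
m(Y, z) = -1/18
D = -1127/656 (D = -9 - 4777/(-656) = -9 - 4777*(-1/656) = -9 + 4777/656 = -1127/656 ≈ -1.7180)
(u - 2444)/(D + m(-37, 4*q - 4)) = (4216 - 2444)/(-1127/656 - 1/18) = 1772/(-10471/5904) = 1772*(-5904/10471) = -10461888/10471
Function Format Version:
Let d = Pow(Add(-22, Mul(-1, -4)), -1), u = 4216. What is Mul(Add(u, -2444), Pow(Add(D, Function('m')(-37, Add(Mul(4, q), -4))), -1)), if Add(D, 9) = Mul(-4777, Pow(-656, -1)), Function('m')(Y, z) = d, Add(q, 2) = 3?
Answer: Rational(-10461888, 10471) ≈ -999.13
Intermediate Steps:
q = 1 (q = Add(-2, 3) = 1)
d = Rational(-1, 18) (d = Pow(Add(-22, 4), -1) = Pow(-18, -1) = Rational(-1, 18) ≈ -0.055556)
Function('m')(Y, z) = Rational(-1, 18)
D = Rational(-1127, 656) (D = Add(-9, Mul(-4777, Pow(-656, -1))) = Add(-9, Mul(-4777, Rational(-1, 656))) = Add(-9, Rational(4777, 656)) = Rational(-1127, 656) ≈ -1.7180)
Mul(Add(u, -2444), Pow(Add(D, Function('m')(-37, Add(Mul(4, q), -4))), -1)) = Mul(Add(4216, -2444), Pow(Add(Rational(-1127, 656), Rational(-1, 18)), -1)) = Mul(1772, Pow(Rational(-10471, 5904), -1)) = Mul(1772, Rational(-5904, 10471)) = Rational(-10461888, 10471)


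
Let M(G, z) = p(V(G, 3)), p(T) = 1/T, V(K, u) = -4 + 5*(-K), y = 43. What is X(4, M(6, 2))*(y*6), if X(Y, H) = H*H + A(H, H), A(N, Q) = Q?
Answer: -4257/578 ≈ -7.3651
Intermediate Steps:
V(K, u) = -4 - 5*K
M(G, z) = 1/(-4 - 5*G)
X(Y, H) = H + H² (X(Y, H) = H*H + H = H² + H = H + H²)
X(4, M(6, 2))*(y*6) = ((-1/(4 + 5*6))*(1 - 1/(4 + 5*6)))*(43*6) = ((-1/(4 + 30))*(1 - 1/(4 + 30)))*258 = ((-1/34)*(1 - 1/34))*258 = ((-1*1/34)*(1 - 1*1/34))*258 = -(1 - 1/34)/34*258 = -1/34*33/34*258 = -33/1156*258 = -4257/578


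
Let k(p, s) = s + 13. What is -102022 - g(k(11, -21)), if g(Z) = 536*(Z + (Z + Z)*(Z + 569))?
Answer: 4713402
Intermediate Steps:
k(p, s) = 13 + s
g(Z) = 536*Z + 1072*Z*(569 + Z) (g(Z) = 536*(Z + (2*Z)*(569 + Z)) = 536*(Z + 2*Z*(569 + Z)) = 536*Z + 1072*Z*(569 + Z))
-102022 - g(k(11, -21)) = -102022 - 536*(13 - 21)*(1139 + 2*(13 - 21)) = -102022 - 536*(-8)*(1139 + 2*(-8)) = -102022 - 536*(-8)*(1139 - 16) = -102022 - 536*(-8)*1123 = -102022 - 1*(-4815424) = -102022 + 4815424 = 4713402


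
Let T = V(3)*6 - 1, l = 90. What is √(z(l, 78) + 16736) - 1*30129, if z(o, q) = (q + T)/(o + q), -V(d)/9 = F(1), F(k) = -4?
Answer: -30129 + √118101522/84 ≈ -30000.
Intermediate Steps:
V(d) = 36 (V(d) = -9*(-4) = 36)
T = 215 (T = 36*6 - 1 = 216 - 1 = 215)
z(o, q) = (215 + q)/(o + q) (z(o, q) = (q + 215)/(o + q) = (215 + q)/(o + q))
√(z(l, 78) + 16736) - 1*30129 = √((215 + 78)/(90 + 78) + 16736) - 1*30129 = √(293/168 + 16736) - 30129 = √(2811941/168) - 30129 = √118101522/84 - 30129 = -30129 + √118101522/84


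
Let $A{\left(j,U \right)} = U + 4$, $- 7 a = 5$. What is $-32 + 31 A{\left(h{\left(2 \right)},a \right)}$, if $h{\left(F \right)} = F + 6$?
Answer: $\frac{489}{7} \approx 69.857$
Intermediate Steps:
$a = - \frac{5}{7}$ ($a = \left(- \frac{1}{7}\right) 5 = - \frac{5}{7} \approx -0.71429$)
$h{\left(F \right)} = 6 + F$
$A{\left(j,U \right)} = 4 + U$
$-32 + 31 A{\left(h{\left(2 \right)},a \right)} = -32 + 31 \left(4 - \frac{5}{7}\right) = -32 + 31 \cdot \frac{23}{7} = -32 + \frac{713}{7} = \frac{489}{7}$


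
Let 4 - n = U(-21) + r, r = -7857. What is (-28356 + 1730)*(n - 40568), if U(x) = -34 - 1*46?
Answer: 868726502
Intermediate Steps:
U(x) = -80 (U(x) = -34 - 46 = -80)
n = 7941 (n = 4 - (-80 - 7857) = 4 - 1*(-7937) = 4 + 7937 = 7941)
(-28356 + 1730)*(n - 40568) = (-28356 + 1730)*(7941 - 40568) = -26626*(-32627) = 868726502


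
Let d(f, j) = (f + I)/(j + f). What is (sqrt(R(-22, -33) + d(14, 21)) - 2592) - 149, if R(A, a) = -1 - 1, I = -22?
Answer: -2741 + I*sqrt(2730)/35 ≈ -2741.0 + 1.4928*I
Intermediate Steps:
R(A, a) = -2
d(f, j) = (-22 + f)/(f + j) (d(f, j) = (f - 22)/(j + f) = (-22 + f)/(f + j))
(sqrt(R(-22, -33) + d(14, 21)) - 2592) - 149 = (sqrt(-2 + (-22 + 14)/(14 + 21)) - 2592) - 149 = (sqrt(-2 - 8/35) - 2592) - 149 = (sqrt(-78/35) - 2592) - 149 = (I*sqrt(2730)/35 - 2592) - 149 = (-2592 + I*sqrt(2730)/35) - 149 = -2741 + I*sqrt(2730)/35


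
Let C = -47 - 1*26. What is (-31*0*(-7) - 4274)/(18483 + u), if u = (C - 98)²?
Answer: -2137/23862 ≈ -0.089557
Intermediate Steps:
C = -73 (C = -47 - 26 = -73)
u = 29241 (u = (-73 - 98)² = (-171)² = 29241)
(-31*0*(-7) - 4274)/(18483 + u) = (-31*0*(-7) - 4274)/(18483 + 29241) = (0*(-7) - 4274)/47724 = (0 - 4274)*(1/47724) = -4274*1/47724 = -2137/23862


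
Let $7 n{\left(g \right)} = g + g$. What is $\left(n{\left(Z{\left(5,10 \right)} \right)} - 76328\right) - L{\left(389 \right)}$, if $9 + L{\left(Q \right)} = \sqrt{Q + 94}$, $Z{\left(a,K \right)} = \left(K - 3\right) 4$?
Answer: $-76311 - \sqrt{483} \approx -76333.0$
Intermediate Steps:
$Z{\left(a,K \right)} = -12 + 4 K$ ($Z{\left(a,K \right)} = \left(-3 + K\right) 4 = -12 + 4 K$)
$n{\left(g \right)} = \frac{2 g}{7}$ ($n{\left(g \right)} = \frac{g + g}{7} = \frac{2 g}{7}$)
$L{\left(Q \right)} = -9 + \sqrt{94 + Q}$ ($L{\left(Q \right)} = -9 + \sqrt{Q + 94} = -9 + \sqrt{94 + Q}$)
$\left(n{\left(Z{\left(5,10 \right)} \right)} - 76328\right) - L{\left(389 \right)} = \left(\frac{2 \left(-12 + 4 \cdot 10\right)}{7} - 76328\right) - \left(-9 + \sqrt{94 + 389}\right) = \left(\frac{2 \left(-12 + 40\right)}{7} - 76328\right) - \left(-9 + \sqrt{483}\right) = \left(\frac{2}{7} \cdot 28 - 76328\right) + \left(9 - \sqrt{483}\right) = \left(8 - 76328\right) + \left(9 - \sqrt{483}\right) = -76320 + \left(9 - \sqrt{483}\right) = -76311 - \sqrt{483}$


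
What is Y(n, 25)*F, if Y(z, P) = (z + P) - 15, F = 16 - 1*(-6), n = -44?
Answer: -748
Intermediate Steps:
F = 22 (F = 16 + 6 = 22)
Y(z, P) = -15 + P + z (Y(z, P) = (P + z) - 15 = -15 + P + z)
Y(n, 25)*F = (-15 + 25 - 44)*22 = -34*22 = -748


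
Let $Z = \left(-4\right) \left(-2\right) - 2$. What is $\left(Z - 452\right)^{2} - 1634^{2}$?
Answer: $-2471040$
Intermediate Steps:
$Z = 6$ ($Z = 8 - 2 = 6$)
$\left(Z - 452\right)^{2} - 1634^{2} = \left(6 - 452\right)^{2} - 1634^{2} = \left(-446\right)^{2} - 2669956 = 198916 - 2669956 = -2471040$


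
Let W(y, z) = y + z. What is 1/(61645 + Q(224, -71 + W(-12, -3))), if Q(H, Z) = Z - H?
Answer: 1/61335 ≈ 1.6304e-5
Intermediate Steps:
1/(61645 + Q(224, -71 + W(-12, -3))) = 1/(61645 + ((-71 + (-12 - 3)) - 1*224)) = 1/(61645 + ((-71 - 15) - 224)) = 1/(61645 + (-86 - 224)) = 1/(61645 - 310) = 1/61335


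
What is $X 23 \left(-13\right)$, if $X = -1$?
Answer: $299$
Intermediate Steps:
$X 23 \left(-13\right) = \left(-1\right) 23 \left(-13\right) = \left(-23\right) \left(-13\right) = 299$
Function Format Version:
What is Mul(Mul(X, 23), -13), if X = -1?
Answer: 299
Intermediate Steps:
Mul(Mul(X, 23), -13) = Mul(Mul(-1, 23), -13) = Mul(-23, -13) = 299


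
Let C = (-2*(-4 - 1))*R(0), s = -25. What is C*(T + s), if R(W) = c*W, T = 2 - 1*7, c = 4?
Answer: 0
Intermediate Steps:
T = -5 (T = 2 - 7 = -5)
R(W) = 4*W
C = 0 (C = (-2*(-4 - 1))*(4*0) = -2*(-5)*0 = 10*0 = 0)
C*(T + s) = 0*(-5 - 25) = 0*(-30) = 0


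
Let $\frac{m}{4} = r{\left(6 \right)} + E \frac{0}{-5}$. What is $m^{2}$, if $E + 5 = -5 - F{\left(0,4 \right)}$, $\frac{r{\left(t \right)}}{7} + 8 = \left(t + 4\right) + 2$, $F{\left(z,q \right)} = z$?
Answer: $12544$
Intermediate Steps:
$r{\left(t \right)} = -14 + 7 t$ ($r{\left(t \right)} = -56 + 7 \left(\left(t + 4\right) + 2\right) = -56 + 7 \left(\left(4 + t\right) + 2\right) = -56 + 7 \left(6 + t\right) = -56 + \left(42 + 7 t\right) = -14 + 7 t$)
$E = -10$ ($E = -5 - 5 = -10$)
$m = 112$ ($m = 4 \left(\left(-14 + 7 \cdot 6\right) - 10 \frac{0}{-5}\right) = 4 \left(\left(-14 + 42\right) - 10 \cdot 0 \left(- \frac{1}{5}\right)\right) = 4 \left(28 - 0\right) = 4 \left(28 + 0\right) = 4 \cdot 28 = 112$)
$m^{2} = 112^{2} = 12544$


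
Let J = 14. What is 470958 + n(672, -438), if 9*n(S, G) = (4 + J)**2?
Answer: 470994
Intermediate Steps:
n(S, G) = 36 (n(S, G) = (4 + 14)**2/9 = (1/9)*18**2 = (1/9)*324 = 36)
470958 + n(672, -438) = 470958 + 36 = 470994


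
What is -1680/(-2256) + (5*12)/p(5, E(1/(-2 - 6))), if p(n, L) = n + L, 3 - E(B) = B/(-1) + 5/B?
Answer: 35965/18001 ≈ 1.9979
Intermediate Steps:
E(B) = 3 + B - 5/B (E(B) = 3 - (B/(-1) + 5/B) = 3 - (B*(-1) + 5/B) = 3 - (-B + 5/B) = 3 + (B - 5/B) = 3 + B - 5/B)
p(n, L) = L + n
-1680/(-2256) + (5*12)/p(5, E(1/(-2 - 6))) = -1680/(-2256) + (5*12)/((3 + 1/(-2 - 6) - 5/(1/(-2 - 6))) + 5) = -1680*(-1/2256) + 60/((3 + 1/(-8) - 5/(1/(-8))) + 5) = 35/47 + 60/((3 - ⅛ - 5/(-⅛)) + 5) = 35/47 + 60/((3 - ⅛ - 5*(-8)) + 5) = 35/47 + 60/((3 - ⅛ + 40) + 5) = 35/47 + 60/(343/8 + 5) = 35/47 + 60/(383/8) = 35/47 + 60*(8/383) = 35/47 + 480/383 = 35965/18001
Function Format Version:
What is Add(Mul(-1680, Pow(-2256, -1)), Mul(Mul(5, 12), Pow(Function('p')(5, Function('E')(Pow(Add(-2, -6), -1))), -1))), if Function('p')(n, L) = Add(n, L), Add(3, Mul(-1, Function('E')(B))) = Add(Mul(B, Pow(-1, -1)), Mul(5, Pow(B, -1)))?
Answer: Rational(35965, 18001) ≈ 1.9979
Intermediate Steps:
Function('E')(B) = Add(3, B, Mul(-5, Pow(B, -1))) (Function('E')(B) = Add(3, Mul(-1, Add(Mul(B, Pow(-1, -1)), Mul(5, Pow(B, -1))))) = Add(3, Mul(-1, Add(Mul(B, -1), Mul(5, Pow(B, -1))))) = Add(3, Mul(-1, Add(Mul(-1, B), Mul(5, Pow(B, -1))))) = Add(3, Add(B, Mul(-5, Pow(B, -1)))) = Add(3, B, Mul(-5, Pow(B, -1))))
Function('p')(n, L) = Add(L, n)
Add(Mul(-1680, Pow(-2256, -1)), Mul(Mul(5, 12), Pow(Function('p')(5, Function('E')(Pow(Add(-2, -6), -1))), -1))) = Add(Mul(-1680, Pow(-2256, -1)), Mul(Mul(5, 12), Pow(Add(Add(3, Pow(Add(-2, -6), -1), Mul(-5, Pow(Pow(Add(-2, -6), -1), -1))), 5), -1))) = Add(Mul(-1680, Rational(-1, 2256)), Mul(60, Pow(Add(Add(3, Pow(-8, -1), Mul(-5, Pow(Pow(-8, -1), -1))), 5), -1))) = Add(Rational(35, 47), Mul(60, Pow(Add(Add(3, Rational(-1, 8), Mul(-5, Pow(Rational(-1, 8), -1))), 5), -1))) = Add(Rational(35, 47), Mul(60, Pow(Add(Add(3, Rational(-1, 8), Mul(-5, -8)), 5), -1))) = Add(Rational(35, 47), Mul(60, Pow(Add(Add(3, Rational(-1, 8), 40), 5), -1))) = Add(Rational(35, 47), Mul(60, Pow(Add(Rational(343, 8), 5), -1))) = Add(Rational(35, 47), Mul(60, Pow(Rational(383, 8), -1))) = Add(Rational(35, 47), Mul(60, Rational(8, 383))) = Add(Rational(35, 47), Rational(480, 383)) = Rational(35965, 18001)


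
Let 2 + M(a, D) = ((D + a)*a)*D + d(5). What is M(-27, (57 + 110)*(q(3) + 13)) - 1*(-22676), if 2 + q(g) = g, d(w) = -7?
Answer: -145861519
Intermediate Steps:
q(g) = -2 + g
M(a, D) = -9 + D*a*(D + a) (M(a, D) = -2 + (((D + a)*a)*D - 7) = -2 + ((a*(D + a))*D - 7) = -2 + (D*a*(D + a) - 7) = -2 + (-7 + D*a*(D + a)) = -9 + D*a*(D + a))
M(-27, (57 + 110)*(q(3) + 13)) - 1*(-22676) = (-9 + ((57 + 110)*((-2 + 3) + 13))*(-27)² - 27*(57 + 110)²*((-2 + 3) + 13)²) - 1*(-22676) = (-9 + (167*(1 + 13))*729 - 27*27889*(1 + 13)²) + 22676 = (-9 + (167*14)*729 - 27*(167*14)²) + 22676 = (-9 + 2338*729 - 27*2338²) + 22676 = (-9 + 1704402 - 27*5466244) + 22676 = (-9 + 1704402 - 147588588) + 22676 = -145884195 + 22676 = -145861519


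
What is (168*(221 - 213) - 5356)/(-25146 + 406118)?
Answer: -1003/95243 ≈ -0.010531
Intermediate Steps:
(168*(221 - 213) - 5356)/(-25146 + 406118) = (168*8 - 5356)/380972 = (1344 - 5356)*(1/380972) = -4012*1/380972 = -1003/95243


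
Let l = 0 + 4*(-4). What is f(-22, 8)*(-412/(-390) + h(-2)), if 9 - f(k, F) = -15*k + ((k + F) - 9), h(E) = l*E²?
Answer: 3657652/195 ≈ 18757.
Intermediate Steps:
l = -16 (l = 0 - 16 = -16)
h(E) = -16*E²
f(k, F) = 18 - F + 14*k (f(k, F) = 9 - (-15*k + ((k + F) - 9)) = 9 - (-15*k + ((F + k) - 9)) = 9 - (-15*k + (-9 + F + k)) = 9 - (-9 + F - 14*k) = 9 + (9 - F + 14*k) = 18 - F + 14*k)
f(-22, 8)*(-412/(-390) + h(-2)) = (18 - 1*8 + 14*(-22))*(-412/(-390) - 16*(-2)²) = (18 - 8 - 308)*(-412*(-1/390) - 16*4) = -298*(206/195 - 64) = -298*(-12274/195) = 3657652/195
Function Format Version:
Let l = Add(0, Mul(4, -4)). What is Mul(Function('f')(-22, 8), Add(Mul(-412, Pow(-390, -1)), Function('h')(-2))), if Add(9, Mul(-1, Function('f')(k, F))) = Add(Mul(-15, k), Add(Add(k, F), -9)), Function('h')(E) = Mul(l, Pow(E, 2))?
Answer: Rational(3657652, 195) ≈ 18757.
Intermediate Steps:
l = -16 (l = Add(0, -16) = -16)
Function('h')(E) = Mul(-16, Pow(E, 2))
Function('f')(k, F) = Add(18, Mul(-1, F), Mul(14, k)) (Function('f')(k, F) = Add(9, Mul(-1, Add(Mul(-15, k), Add(Add(k, F), -9)))) = Add(9, Mul(-1, Add(Mul(-15, k), Add(Add(F, k), -9)))) = Add(9, Mul(-1, Add(Mul(-15, k), Add(-9, F, k)))) = Add(9, Mul(-1, Add(-9, F, Mul(-14, k)))) = Add(9, Add(9, Mul(-1, F), Mul(14, k))) = Add(18, Mul(-1, F), Mul(14, k)))
Mul(Function('f')(-22, 8), Add(Mul(-412, Pow(-390, -1)), Function('h')(-2))) = Mul(Add(18, Mul(-1, 8), Mul(14, -22)), Add(Mul(-412, Pow(-390, -1)), Mul(-16, Pow(-2, 2)))) = Mul(Add(18, -8, -308), Add(Mul(-412, Rational(-1, 390)), Mul(-16, 4))) = Mul(-298, Add(Rational(206, 195), -64)) = Mul(-298, Rational(-12274, 195)) = Rational(3657652, 195)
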